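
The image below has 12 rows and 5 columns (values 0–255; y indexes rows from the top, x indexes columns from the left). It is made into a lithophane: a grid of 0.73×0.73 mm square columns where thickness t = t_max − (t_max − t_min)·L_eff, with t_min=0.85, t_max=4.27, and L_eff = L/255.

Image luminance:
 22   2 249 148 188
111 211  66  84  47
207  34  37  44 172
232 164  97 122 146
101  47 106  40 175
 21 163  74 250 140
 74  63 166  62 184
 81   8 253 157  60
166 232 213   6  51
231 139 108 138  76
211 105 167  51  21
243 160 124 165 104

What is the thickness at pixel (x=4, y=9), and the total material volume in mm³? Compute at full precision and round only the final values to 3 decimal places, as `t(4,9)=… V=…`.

span = t_max - t_min = 4.27 - 0.85 = 3.420
L(4,9) = 76, L_eff = 76/255 = 0.298039
t(4,9) = 4.27 - 3.420·0.298039 = 3.251
Σt over all 12·5 pixels = 671667/4250 ≈ 158.0392941
V = pitch²·Σt = 0.73²·671667/4250 = 84.219

t(4,9)=3.251 V=84.219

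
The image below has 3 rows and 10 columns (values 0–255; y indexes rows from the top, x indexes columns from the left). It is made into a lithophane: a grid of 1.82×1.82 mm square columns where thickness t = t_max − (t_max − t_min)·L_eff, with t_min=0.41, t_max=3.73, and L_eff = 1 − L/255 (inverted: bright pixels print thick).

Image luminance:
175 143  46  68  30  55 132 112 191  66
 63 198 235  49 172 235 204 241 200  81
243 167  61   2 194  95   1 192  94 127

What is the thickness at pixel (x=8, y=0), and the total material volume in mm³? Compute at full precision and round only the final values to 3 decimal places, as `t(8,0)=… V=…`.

span = t_max - t_min = 3.73 - 0.41 = 3.320
L(8,0) = 191, L_eff = 1 - 191/255 = 0.250980 (inverted)
t(8,0) = 3.73 - 3.320·0.250980 = 2.897
Σt over all 3·10 pixels = 799577/12750 ≈ 62.7119216
V = pitch²·Σt = 1.82²·799577/12750 = 207.727

t(8,0)=2.897 V=207.727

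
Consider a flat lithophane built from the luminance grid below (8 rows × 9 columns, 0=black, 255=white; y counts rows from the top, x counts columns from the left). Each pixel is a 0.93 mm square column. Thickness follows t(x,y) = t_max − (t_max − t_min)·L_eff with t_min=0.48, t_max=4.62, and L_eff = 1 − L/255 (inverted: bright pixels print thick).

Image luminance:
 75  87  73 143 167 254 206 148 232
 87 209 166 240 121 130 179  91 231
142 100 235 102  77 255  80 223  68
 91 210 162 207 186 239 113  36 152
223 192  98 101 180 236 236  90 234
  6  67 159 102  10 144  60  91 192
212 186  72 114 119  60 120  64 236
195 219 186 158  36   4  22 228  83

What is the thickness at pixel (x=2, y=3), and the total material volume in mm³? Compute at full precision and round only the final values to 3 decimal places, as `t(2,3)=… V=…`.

span = t_max - t_min = 4.62 - 0.48 = 4.140
L(2,3) = 162, L_eff = 1 - 162/255 = 0.364706 (inverted)
t(2,3) = 4.62 - 4.140·0.364706 = 3.110
Σt over all 8·9 pixels = 427134/2125 ≈ 201.0042353
V = pitch²·Σt = 0.93²·427134/2125 = 173.849

t(2,3)=3.110 V=173.849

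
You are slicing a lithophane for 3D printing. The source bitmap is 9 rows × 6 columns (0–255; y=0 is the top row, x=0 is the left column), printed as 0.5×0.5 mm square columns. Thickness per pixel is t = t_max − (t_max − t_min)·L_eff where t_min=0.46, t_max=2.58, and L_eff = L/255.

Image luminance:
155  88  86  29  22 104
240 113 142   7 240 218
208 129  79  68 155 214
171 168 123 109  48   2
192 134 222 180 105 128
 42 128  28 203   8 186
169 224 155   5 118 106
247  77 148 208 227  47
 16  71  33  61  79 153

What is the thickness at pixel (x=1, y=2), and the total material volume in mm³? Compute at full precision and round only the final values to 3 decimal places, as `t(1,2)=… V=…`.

span = t_max - t_min = 2.58 - 0.46 = 2.120
L(1,2) = 129, L_eff = 129/255 = 0.505882
t(1,2) = 2.58 - 2.120·0.505882 = 1.508
Σt over all 9·6 pixels = 179137/2125 ≈ 84.2997647
V = pitch²·Σt = 0.5²·179137/2125 = 21.075

t(1,2)=1.508 V=21.075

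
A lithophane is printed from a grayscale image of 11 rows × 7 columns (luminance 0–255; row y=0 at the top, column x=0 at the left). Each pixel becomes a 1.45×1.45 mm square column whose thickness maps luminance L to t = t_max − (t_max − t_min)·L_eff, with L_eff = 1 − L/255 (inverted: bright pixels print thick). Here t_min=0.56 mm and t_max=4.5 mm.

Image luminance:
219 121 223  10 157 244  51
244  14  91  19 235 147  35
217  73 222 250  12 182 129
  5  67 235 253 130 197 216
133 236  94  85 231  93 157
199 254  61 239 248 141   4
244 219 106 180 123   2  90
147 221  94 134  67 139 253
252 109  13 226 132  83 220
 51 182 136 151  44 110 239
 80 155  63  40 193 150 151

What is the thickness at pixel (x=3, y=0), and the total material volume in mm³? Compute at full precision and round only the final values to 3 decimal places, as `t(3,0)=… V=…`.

t(3,0)=0.715 V=447.093

span = t_max - t_min = 4.5 - 0.56 = 3.940
L(3,0) = 10, L_eff = 1 - 10/255 = 0.960784 (inverted)
t(3,0) = 4.5 - 3.940·0.960784 = 0.715
Σt over all 11·7 pixels = 1355632/6375 ≈ 212.6481569
V = pitch²·Σt = 1.45²·1355632/6375 = 447.093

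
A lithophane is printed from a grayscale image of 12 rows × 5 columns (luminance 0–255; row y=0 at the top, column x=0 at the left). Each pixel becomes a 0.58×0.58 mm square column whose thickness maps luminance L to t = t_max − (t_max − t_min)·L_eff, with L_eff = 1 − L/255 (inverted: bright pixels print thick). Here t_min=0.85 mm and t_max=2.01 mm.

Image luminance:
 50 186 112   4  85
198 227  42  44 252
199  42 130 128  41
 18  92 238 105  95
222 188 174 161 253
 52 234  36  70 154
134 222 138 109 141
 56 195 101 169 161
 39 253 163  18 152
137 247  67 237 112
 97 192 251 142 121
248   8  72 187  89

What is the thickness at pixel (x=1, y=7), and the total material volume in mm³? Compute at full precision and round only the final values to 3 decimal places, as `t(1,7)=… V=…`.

span = t_max - t_min = 2.01 - 0.85 = 1.160
L(1,7) = 195, L_eff = 1 - 195/255 = 0.235294 (inverted)
t(1,7) = 2.01 - 1.160·0.235294 = 1.737
Σt over all 12·5 pixels = 111947/1275 ≈ 87.8015686
V = pitch²·Σt = 0.58²·111947/1275 = 29.536

t(1,7)=1.737 V=29.536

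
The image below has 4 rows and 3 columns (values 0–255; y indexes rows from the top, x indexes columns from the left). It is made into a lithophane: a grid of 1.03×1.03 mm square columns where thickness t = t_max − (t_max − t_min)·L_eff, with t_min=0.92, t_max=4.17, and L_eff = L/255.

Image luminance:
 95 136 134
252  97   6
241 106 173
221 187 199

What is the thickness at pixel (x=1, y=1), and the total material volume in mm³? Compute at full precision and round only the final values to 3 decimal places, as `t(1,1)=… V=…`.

span = t_max - t_min = 4.17 - 0.92 = 3.250
L(1,1) = 97, L_eff = 97/255 = 0.380392
t(1,1) = 4.17 - 3.250·0.380392 = 2.934
Σt over all 4·3 pixels = 135149/5100 ≈ 26.4998039
V = pitch²·Σt = 1.03²·135149/5100 = 28.114

t(1,1)=2.934 V=28.114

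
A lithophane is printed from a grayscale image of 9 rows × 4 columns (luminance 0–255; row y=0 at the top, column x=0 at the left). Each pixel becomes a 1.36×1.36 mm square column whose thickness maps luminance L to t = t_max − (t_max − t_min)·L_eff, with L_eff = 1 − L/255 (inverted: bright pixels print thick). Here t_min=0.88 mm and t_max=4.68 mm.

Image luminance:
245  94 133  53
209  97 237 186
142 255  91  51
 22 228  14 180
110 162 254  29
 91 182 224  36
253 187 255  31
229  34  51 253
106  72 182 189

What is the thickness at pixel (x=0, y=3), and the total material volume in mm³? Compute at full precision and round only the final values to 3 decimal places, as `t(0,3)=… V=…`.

span = t_max - t_min = 4.68 - 0.88 = 3.800
L(0,3) = 22, L_eff = 1 - 22/255 = 0.913725 (inverted)
t(0,3) = 4.68 - 3.800·0.913725 = 1.208
Σt over all 9·4 pixels = 27713/255 ≈ 108.6784314
V = pitch²·Σt = 1.36²·27713/255 = 201.012

t(0,3)=1.208 V=201.012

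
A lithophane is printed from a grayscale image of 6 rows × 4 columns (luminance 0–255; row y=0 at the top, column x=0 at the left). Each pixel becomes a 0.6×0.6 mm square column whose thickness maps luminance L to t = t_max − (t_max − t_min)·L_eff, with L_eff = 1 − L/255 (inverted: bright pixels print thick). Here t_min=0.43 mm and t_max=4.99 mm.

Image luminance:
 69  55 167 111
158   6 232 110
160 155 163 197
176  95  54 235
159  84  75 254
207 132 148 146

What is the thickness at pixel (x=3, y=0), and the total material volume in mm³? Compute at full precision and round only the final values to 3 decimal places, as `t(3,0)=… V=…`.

t(3,0)=2.415 V=25.268

span = t_max - t_min = 4.99 - 0.43 = 4.560
L(3,0) = 111, L_eff = 1 - 111/255 = 0.564706 (inverted)
t(3,0) = 4.99 - 4.560·0.564706 = 2.415
Σt over all 6·4 pixels = 149154/2125 ≈ 70.1901176
V = pitch²·Σt = 0.6²·149154/2125 = 25.268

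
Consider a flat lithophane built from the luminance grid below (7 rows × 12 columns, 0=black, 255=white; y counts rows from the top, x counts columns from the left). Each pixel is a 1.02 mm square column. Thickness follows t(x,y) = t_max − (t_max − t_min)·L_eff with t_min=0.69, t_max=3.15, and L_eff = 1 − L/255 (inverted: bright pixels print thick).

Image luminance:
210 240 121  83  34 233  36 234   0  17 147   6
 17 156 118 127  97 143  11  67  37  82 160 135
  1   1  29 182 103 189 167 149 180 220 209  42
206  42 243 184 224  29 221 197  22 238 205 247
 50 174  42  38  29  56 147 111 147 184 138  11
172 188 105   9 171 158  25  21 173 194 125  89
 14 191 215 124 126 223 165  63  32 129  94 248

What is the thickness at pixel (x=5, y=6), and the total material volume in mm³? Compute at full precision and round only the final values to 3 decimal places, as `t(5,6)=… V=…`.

span = t_max - t_min = 3.15 - 0.69 = 2.460
L(5,6) = 223, L_eff = 1 - 223/255 = 0.125490 (inverted)
t(5,6) = 3.15 - 2.460·0.125490 = 2.841
Σt over all 7·12 pixels = 332716/2125 ≈ 156.5722353
V = pitch²·Σt = 1.02²·332716/2125 = 162.898

t(5,6)=2.841 V=162.898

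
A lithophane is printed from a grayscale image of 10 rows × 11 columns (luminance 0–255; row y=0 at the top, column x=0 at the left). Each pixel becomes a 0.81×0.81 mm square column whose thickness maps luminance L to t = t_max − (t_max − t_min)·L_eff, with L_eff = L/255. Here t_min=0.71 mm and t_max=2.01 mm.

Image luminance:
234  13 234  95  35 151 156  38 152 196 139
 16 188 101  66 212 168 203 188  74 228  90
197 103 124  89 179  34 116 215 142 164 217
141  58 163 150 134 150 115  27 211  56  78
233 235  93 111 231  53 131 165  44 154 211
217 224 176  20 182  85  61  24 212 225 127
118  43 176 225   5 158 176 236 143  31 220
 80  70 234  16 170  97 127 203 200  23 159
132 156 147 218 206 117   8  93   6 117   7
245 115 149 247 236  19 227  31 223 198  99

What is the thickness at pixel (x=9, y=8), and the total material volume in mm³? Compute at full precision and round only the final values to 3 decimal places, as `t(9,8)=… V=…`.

span = t_max - t_min = 2.01 - 0.71 = 1.300
L(9,8) = 117, L_eff = 117/255 = 0.458824
t(9,8) = 2.01 - 1.300·0.458824 = 1.414
Σt over all 10·11 pixels = 869/6 ≈ 144.8333333
V = pitch²·Σt = 0.81²·869/6 = 95.025

t(9,8)=1.414 V=95.025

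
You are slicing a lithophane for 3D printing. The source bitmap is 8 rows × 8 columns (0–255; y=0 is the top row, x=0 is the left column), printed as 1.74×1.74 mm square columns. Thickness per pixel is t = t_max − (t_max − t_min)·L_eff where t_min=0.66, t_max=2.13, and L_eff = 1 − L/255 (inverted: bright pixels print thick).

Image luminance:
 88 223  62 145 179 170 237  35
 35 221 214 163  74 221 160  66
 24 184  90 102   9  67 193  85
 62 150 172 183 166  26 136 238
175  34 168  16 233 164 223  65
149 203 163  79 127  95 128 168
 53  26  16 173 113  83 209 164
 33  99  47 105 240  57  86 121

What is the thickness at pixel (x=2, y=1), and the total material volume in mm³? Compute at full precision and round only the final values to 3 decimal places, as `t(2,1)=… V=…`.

t(2,1)=1.894 V=267.424

span = t_max - t_min = 2.13 - 0.66 = 1.470
L(2,1) = 214, L_eff = 1 - 214/255 = 0.160784 (inverted)
t(2,1) = 2.13 - 1.470·0.160784 = 1.894
Σt over all 8·8 pixels = 150159/1700 ≈ 88.3288235
V = pitch²·Σt = 1.74²·150159/1700 = 267.424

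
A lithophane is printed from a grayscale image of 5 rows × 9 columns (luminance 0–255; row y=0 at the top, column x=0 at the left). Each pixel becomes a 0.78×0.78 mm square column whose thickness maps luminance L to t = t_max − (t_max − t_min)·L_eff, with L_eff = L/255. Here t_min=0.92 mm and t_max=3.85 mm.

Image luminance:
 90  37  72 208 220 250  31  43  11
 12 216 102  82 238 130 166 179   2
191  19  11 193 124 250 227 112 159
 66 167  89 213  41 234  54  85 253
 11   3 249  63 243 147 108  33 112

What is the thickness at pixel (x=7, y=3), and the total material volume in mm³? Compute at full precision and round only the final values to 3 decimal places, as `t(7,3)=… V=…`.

t(7,3)=2.873 V=66.635

span = t_max - t_min = 3.85 - 0.92 = 2.930
L(7,3) = 85, L_eff = 85/255 = 0.333333
t(7,3) = 3.85 - 2.930·0.333333 = 2.873
Σt over all 5·9 pixels = 2792897/25500 ≈ 109.5253725
V = pitch²·Σt = 0.78²·2792897/25500 = 66.635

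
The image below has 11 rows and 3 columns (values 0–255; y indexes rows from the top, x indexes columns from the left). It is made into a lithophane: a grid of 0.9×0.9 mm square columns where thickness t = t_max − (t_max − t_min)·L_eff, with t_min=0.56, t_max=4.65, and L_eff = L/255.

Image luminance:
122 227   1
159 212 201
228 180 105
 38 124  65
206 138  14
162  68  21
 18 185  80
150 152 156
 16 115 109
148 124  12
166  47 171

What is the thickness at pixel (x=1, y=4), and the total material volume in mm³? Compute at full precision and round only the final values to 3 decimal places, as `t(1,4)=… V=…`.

t(1,4)=2.437 V=73.367

span = t_max - t_min = 4.65 - 0.56 = 4.090
L(1,4) = 138, L_eff = 138/255 = 0.541176
t(1,4) = 4.65 - 4.090·0.541176 = 2.437
Σt over all 11·3 pixels = 461939/5100 ≈ 90.5762745
V = pitch²·Σt = 0.9²·461939/5100 = 73.367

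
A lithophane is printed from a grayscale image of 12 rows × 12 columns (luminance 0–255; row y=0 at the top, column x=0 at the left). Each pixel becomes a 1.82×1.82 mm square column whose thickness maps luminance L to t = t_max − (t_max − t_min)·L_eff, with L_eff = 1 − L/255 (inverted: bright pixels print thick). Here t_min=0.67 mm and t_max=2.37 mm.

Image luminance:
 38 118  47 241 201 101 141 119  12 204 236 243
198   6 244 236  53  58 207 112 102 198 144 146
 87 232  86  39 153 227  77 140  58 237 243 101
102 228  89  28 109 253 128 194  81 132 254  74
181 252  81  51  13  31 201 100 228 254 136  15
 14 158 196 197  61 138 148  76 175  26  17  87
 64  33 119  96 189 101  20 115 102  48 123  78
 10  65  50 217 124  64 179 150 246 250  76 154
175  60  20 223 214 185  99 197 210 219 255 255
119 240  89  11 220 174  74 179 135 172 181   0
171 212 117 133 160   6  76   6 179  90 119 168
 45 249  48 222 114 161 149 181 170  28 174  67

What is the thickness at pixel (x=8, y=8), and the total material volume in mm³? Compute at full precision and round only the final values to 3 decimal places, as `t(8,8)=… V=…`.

span = t_max - t_min = 2.37 - 0.67 = 1.700
L(8,8) = 210, L_eff = 1 - 210/255 = 0.176471 (inverted)
t(8,8) = 2.37 - 1.700·0.176471 = 2.070
Σt over all 12·12 pixels = 223.26
V = pitch²·Σt = 1.82²·223.26 = 739.526

t(8,8)=2.070 V=739.526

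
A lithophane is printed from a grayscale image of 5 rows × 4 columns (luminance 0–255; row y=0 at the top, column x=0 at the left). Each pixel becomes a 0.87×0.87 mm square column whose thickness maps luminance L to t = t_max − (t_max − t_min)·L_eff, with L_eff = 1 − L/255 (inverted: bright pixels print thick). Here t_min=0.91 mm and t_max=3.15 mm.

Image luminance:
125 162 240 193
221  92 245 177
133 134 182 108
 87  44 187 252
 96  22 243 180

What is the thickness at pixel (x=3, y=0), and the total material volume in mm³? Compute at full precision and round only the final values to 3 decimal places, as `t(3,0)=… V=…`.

t(3,0)=2.605 V=34.540

span = t_max - t_min = 3.15 - 0.91 = 2.240
L(3,0) = 193, L_eff = 1 - 193/255 = 0.243137 (inverted)
t(3,0) = 3.15 - 2.240·0.243137 = 2.605
Σt over all 5·4 pixels = 96971/2125 ≈ 45.6334118
V = pitch²·Σt = 0.87²·96971/2125 = 34.540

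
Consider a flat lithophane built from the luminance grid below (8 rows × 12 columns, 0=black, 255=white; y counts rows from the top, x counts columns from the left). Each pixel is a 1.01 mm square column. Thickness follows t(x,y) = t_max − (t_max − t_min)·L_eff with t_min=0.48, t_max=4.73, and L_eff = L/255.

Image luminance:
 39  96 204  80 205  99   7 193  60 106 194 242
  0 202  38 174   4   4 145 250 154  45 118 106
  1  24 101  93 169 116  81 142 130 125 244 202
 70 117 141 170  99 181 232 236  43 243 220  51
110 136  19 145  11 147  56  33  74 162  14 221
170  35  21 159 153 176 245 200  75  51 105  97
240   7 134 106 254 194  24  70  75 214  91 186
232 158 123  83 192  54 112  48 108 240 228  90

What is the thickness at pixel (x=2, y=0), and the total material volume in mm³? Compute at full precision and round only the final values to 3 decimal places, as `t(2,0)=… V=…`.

span = t_max - t_min = 4.73 - 0.48 = 4.250
L(2,0) = 204, L_eff = 204/255 = 0.800000
t(2,0) = 4.73 - 4.250·0.800000 = 1.330
Σt over all 8·12 pixels = 256.18
V = pitch²·Σt = 1.01²·256.18 = 261.329

t(2,0)=1.330 V=261.329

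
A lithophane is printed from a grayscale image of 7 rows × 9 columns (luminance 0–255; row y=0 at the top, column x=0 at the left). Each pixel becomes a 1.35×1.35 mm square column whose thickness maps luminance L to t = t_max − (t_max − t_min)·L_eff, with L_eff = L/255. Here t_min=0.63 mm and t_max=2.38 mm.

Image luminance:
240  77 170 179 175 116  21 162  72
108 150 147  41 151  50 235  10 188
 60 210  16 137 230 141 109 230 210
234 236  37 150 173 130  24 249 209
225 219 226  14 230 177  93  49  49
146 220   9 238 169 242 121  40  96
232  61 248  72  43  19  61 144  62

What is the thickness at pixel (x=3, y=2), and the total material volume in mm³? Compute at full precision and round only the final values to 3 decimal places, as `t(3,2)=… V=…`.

span = t_max - t_min = 2.38 - 0.63 = 1.750
L(3,2) = 137, L_eff = 137/255 = 0.537255
t(3,2) = 2.38 - 1.750·0.537255 = 1.440
Σt over all 7·9 pixels = 116081/1275 ≈ 91.0439216
V = pitch²·Σt = 1.35²·116081/1275 = 165.928

t(3,2)=1.440 V=165.928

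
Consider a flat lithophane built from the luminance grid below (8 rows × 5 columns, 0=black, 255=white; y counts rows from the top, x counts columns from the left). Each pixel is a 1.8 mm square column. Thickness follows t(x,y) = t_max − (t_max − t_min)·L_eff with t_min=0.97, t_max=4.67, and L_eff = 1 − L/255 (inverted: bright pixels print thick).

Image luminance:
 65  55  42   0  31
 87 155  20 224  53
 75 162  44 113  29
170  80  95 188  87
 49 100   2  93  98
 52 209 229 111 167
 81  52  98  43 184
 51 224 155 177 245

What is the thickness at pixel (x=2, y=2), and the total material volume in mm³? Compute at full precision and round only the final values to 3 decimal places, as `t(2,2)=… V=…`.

span = t_max - t_min = 4.67 - 0.97 = 3.700
L(2,2) = 44, L_eff = 1 - 44/255 = 0.827451 (inverted)
t(2,2) = 4.67 - 3.700·0.827451 = 1.608
Σt over all 8·5 pixels = 50831/510 ≈ 99.6686275
V = pitch²·Σt = 1.8²·50831/510 = 322.926

t(2,2)=1.608 V=322.926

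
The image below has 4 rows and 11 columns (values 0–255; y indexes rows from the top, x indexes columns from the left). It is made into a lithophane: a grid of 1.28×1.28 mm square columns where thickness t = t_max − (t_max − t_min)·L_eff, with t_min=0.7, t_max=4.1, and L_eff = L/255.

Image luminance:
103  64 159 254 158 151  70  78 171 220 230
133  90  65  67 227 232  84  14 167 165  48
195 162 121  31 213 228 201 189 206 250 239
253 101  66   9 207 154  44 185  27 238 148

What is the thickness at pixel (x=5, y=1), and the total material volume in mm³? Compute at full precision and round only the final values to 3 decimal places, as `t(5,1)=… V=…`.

span = t_max - t_min = 4.1 - 0.7 = 3.400
L(5,1) = 232, L_eff = 232/255 = 0.909804
t(5,1) = 4.1 - 3.400·0.909804 = 1.007
Σt over all 4·11 pixels = 94.84
V = pitch²·Σt = 1.28²·94.84 = 155.386

t(5,1)=1.007 V=155.386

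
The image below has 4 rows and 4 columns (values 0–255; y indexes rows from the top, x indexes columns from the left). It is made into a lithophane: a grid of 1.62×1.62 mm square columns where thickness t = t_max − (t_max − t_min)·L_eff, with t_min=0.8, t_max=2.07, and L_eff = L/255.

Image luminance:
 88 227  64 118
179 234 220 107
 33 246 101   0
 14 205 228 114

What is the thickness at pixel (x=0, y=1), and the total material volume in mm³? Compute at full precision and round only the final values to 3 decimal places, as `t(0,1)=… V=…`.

t(0,1)=1.179 V=58.452

span = t_max - t_min = 2.07 - 0.8 = 1.270
L(0,1) = 179, L_eff = 179/255 = 0.701961
t(0,1) = 2.07 - 1.270·0.701961 = 1.179
Σt over all 4·4 pixels = 94659/4250 ≈ 22.2727059
V = pitch²·Σt = 1.62²·94659/4250 = 58.452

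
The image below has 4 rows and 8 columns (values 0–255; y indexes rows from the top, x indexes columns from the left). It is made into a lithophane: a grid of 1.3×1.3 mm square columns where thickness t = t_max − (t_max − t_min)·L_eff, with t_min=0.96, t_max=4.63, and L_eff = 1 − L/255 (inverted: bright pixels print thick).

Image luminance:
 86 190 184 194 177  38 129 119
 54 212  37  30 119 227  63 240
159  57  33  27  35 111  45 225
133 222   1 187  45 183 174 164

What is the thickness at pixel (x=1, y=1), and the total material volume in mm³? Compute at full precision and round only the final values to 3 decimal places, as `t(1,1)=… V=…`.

t(1,1)=4.011 V=146.776

span = t_max - t_min = 4.63 - 0.96 = 3.670
L(1,1) = 212, L_eff = 1 - 212/255 = 0.168627 (inverted)
t(1,1) = 4.63 - 3.670·0.168627 = 4.011
Σt over all 4·8 pixels = 36911/425 ≈ 86.8494118
V = pitch²·Σt = 1.3²·36911/425 = 146.776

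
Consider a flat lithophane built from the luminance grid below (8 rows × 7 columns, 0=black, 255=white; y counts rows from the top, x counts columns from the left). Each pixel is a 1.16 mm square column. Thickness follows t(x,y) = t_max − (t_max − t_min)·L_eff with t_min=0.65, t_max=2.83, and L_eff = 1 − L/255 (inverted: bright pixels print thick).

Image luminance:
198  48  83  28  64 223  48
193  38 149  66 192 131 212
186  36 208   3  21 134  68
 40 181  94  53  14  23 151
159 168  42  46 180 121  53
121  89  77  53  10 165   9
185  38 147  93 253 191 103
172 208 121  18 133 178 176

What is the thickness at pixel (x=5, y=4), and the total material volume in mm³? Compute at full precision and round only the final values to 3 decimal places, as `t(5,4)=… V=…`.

span = t_max - t_min = 2.83 - 0.65 = 2.180
L(5,4) = 121, L_eff = 1 - 121/255 = 0.525490 (inverted)
t(5,4) = 2.83 - 2.180·0.525490 = 1.684
Σt over all 8·7 pixels = 569623/6375 ≈ 89.3526275
V = pitch²·Σt = 1.16²·569623/6375 = 120.233

t(5,4)=1.684 V=120.233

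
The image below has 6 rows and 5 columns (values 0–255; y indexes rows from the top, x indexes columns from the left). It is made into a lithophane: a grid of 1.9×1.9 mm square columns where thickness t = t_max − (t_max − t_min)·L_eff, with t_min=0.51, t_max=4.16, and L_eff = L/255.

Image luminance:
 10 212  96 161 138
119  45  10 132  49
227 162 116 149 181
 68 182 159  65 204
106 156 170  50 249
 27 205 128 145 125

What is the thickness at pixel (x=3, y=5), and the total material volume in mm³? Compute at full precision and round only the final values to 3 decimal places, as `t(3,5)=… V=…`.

t(3,5)=2.085 V=251.795

span = t_max - t_min = 4.16 - 0.51 = 3.650
L(3,5) = 145, L_eff = 145/255 = 0.568627
t(3,5) = 4.16 - 3.650·0.568627 = 2.085
Σt over all 6·5 pixels = 59287/850 ≈ 69.7494118
V = pitch²·Σt = 1.9²·59287/850 = 251.795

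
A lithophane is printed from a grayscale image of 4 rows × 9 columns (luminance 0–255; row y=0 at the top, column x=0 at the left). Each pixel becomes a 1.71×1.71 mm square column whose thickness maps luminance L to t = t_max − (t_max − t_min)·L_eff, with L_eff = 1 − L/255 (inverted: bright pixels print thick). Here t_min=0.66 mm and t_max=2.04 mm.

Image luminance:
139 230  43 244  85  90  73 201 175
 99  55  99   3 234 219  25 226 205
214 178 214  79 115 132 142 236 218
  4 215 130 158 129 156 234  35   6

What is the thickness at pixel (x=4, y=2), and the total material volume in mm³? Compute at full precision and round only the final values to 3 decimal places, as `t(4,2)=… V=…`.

t(4,2)=1.282 V=149.232

span = t_max - t_min = 2.04 - 0.66 = 1.380
L(4,2) = 115, L_eff = 1 - 115/255 = 0.549020 (inverted)
t(4,2) = 2.04 - 1.380·0.549020 = 1.282
Σt over all 4·9 pixels = 4338/85 ≈ 51.0352941
V = pitch²·Σt = 1.71²·4338/85 = 149.232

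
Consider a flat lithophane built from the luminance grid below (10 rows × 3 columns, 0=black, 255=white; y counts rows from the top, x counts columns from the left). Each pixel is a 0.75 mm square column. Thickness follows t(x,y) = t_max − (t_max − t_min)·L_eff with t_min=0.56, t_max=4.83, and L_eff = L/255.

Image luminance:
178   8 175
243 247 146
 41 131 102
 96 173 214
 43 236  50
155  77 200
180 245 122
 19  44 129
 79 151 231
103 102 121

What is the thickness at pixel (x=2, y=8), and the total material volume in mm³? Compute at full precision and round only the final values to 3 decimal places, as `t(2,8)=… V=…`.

t(2,8)=0.962 V=43.444

span = t_max - t_min = 4.83 - 0.56 = 4.270
L(2,8) = 231, L_eff = 231/255 = 0.905882
t(2,8) = 4.83 - 4.270·0.905882 = 0.962
Σt over all 10·3 pixels = 656481/8500 ≈ 77.2330588
V = pitch²·Σt = 0.75²·656481/8500 = 43.444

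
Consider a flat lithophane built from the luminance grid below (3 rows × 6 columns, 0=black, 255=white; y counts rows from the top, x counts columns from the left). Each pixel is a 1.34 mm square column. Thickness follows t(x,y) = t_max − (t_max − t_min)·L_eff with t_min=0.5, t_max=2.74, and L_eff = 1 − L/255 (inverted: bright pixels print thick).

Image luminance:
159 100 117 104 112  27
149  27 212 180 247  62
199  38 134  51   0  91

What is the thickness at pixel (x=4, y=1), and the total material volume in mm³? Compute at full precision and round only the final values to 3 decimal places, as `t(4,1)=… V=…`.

t(4,1)=2.670 V=47.849

span = t_max - t_min = 2.74 - 0.5 = 2.240
L(4,1) = 247, L_eff = 1 - 247/255 = 0.031373 (inverted)
t(4,1) = 2.74 - 2.240·0.031373 = 2.670
Σt over all 3·6 pixels = 169879/6375 ≈ 26.6476863
V = pitch²·Σt = 1.34²·169879/6375 = 47.849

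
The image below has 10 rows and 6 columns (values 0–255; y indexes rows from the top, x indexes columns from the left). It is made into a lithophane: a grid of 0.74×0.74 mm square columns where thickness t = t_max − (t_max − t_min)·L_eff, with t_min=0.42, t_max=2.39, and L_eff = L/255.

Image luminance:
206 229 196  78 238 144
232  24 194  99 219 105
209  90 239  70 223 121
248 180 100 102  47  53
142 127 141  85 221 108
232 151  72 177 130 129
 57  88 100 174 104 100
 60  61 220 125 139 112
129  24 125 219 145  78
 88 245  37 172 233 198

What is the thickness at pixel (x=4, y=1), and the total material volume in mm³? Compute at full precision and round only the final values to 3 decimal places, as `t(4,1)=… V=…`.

t(4,1)=0.698 V=43.015

span = t_max - t_min = 2.39 - 0.42 = 1.970
L(4,1) = 219, L_eff = 219/255 = 0.858824
t(4,1) = 2.39 - 1.970·0.858824 = 0.698
Σt over all 10·6 pixels = 333847/4250 ≈ 78.5522353
V = pitch²·Σt = 0.74²·333847/4250 = 43.015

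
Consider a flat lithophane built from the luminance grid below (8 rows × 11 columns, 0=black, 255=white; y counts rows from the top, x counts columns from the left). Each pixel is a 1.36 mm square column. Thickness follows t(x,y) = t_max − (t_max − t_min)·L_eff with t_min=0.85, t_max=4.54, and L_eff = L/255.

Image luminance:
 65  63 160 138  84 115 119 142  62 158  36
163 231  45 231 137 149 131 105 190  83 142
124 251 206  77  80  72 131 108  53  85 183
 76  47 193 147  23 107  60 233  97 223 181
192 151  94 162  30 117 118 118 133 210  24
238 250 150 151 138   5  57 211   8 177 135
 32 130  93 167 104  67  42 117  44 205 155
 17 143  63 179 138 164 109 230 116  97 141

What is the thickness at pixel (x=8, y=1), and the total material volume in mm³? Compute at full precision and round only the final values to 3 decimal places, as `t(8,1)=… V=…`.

span = t_max - t_min = 4.54 - 0.85 = 3.690
L(8,1) = 190, L_eff = 190/255 = 0.745098
t(8,1) = 4.54 - 3.690·0.745098 = 1.791
Σt over all 8·11 pixels = 512944/2125 ≈ 241.3854118
V = pitch²·Σt = 1.36²·512944/2125 = 446.466

t(8,1)=1.791 V=446.466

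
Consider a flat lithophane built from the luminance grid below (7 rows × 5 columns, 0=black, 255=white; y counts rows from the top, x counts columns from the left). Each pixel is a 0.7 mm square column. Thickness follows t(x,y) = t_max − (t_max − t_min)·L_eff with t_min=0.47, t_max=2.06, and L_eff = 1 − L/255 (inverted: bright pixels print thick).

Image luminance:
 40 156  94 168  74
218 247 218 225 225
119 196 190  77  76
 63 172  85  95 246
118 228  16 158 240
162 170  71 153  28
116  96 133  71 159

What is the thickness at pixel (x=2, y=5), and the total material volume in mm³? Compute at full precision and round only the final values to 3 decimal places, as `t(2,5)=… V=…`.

t(2,5)=0.913 V=23.041

span = t_max - t_min = 2.06 - 0.47 = 1.590
L(2,5) = 71, L_eff = 1 - 71/255 = 0.721569 (inverted)
t(2,5) = 2.06 - 1.590·0.721569 = 0.913
Σt over all 7·5 pixels = 99921/2125 ≈ 47.0216471
V = pitch²·Σt = 0.7²·99921/2125 = 23.041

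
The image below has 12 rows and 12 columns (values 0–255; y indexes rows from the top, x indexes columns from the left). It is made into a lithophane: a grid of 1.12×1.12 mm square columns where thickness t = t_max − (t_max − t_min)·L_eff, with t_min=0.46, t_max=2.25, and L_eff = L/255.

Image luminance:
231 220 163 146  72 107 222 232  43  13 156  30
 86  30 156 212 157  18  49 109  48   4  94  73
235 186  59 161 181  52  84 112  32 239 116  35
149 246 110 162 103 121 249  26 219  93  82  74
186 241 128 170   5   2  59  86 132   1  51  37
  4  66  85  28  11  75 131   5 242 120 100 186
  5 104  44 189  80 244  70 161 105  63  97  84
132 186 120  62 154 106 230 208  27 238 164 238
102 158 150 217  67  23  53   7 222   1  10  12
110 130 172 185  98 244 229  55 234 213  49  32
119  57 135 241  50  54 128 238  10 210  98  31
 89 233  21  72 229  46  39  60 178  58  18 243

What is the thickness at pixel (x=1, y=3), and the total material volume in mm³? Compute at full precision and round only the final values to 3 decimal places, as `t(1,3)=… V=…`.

t(1,3)=0.523 V=261.233

span = t_max - t_min = 2.25 - 0.46 = 1.790
L(1,3) = 246, L_eff = 246/255 = 0.964706
t(1,3) = 2.25 - 1.790·0.964706 = 0.523
Σt over all 12·12 pixels = 5310469/25500 ≈ 208.2536863
V = pitch²·Σt = 1.12²·5310469/25500 = 261.233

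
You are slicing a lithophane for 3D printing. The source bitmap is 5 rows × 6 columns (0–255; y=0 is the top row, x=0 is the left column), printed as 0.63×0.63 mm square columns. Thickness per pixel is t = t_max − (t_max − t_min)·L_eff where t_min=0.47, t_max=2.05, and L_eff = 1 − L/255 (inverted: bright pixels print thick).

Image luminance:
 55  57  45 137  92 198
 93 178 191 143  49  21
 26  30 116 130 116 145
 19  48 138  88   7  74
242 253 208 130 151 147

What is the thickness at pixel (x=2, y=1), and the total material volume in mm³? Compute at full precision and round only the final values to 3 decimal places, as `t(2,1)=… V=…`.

span = t_max - t_min = 2.05 - 0.47 = 1.580
L(2,1) = 191, L_eff = 1 - 191/255 = 0.250980 (inverted)
t(2,1) = 2.05 - 1.580·0.250980 = 1.653
Σt over all 5·6 pixels = 73768/2125 ≈ 34.7143529
V = pitch²·Σt = 0.63²·73768/2125 = 13.778

t(2,1)=1.653 V=13.778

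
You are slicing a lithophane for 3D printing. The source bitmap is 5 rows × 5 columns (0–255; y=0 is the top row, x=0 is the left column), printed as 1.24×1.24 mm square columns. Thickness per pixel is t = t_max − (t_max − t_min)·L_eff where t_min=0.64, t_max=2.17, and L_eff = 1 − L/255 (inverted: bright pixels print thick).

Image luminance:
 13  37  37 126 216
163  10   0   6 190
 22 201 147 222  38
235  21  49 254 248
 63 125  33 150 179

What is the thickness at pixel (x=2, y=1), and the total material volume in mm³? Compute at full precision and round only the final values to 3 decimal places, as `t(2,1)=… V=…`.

span = t_max - t_min = 2.17 - 0.64 = 1.530
L(2,1) = 0, L_eff = 1 - 0/255 = 1.000000 (inverted)
t(2,1) = 2.17 - 1.530·1.000000 = 0.640
Σt over all 5·5 pixels = 32.71
V = pitch²·Σt = 1.24²·32.71 = 50.295

t(2,1)=0.640 V=50.295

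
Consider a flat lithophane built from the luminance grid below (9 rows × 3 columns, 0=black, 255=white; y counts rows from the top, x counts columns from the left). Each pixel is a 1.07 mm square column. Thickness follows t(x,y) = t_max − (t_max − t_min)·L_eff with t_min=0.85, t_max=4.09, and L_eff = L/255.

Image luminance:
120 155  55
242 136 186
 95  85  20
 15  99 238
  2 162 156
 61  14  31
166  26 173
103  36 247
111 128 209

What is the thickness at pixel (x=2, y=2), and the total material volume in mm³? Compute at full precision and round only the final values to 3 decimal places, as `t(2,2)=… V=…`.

span = t_max - t_min = 4.09 - 0.85 = 3.240
L(2,2) = 20, L_eff = 20/255 = 0.078431
t(2,2) = 4.09 - 3.240·0.078431 = 3.836
Σt over all 9·3 pixels = 606987/8500 ≈ 71.4102353
V = pitch²·Σt = 1.07²·606987/8500 = 81.758

t(2,2)=3.836 V=81.758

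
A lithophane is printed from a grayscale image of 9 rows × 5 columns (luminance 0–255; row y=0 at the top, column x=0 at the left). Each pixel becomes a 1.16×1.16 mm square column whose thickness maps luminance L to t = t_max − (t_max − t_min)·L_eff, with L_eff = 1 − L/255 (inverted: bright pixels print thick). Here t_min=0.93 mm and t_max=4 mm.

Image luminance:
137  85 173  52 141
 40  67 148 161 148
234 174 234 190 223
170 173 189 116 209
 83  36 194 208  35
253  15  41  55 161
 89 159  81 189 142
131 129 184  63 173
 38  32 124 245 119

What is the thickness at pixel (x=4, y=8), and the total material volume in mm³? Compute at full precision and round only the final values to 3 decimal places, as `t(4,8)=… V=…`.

span = t_max - t_min = 4 - 0.93 = 3.070
L(4,8) = 119, L_eff = 1 - 119/255 = 0.533333 (inverted)
t(4,8) = 4 - 3.070·0.533333 = 2.363
Σt over all 9·5 pixels = 730594/6375 ≈ 114.6029804
V = pitch²·Σt = 1.16²·730594/6375 = 154.210

t(4,8)=2.363 V=154.210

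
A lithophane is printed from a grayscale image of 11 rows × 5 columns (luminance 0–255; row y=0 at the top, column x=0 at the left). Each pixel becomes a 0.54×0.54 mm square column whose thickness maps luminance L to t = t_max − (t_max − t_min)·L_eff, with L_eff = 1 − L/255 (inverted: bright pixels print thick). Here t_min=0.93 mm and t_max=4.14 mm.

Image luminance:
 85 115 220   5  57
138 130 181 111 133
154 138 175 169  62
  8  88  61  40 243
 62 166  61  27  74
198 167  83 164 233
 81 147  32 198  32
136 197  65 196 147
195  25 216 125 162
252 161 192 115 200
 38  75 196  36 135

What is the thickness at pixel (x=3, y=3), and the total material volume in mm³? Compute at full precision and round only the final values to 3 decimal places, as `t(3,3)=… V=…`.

span = t_max - t_min = 4.14 - 0.93 = 3.210
L(3,3) = 40, L_eff = 1 - 40/255 = 0.843137 (inverted)
t(3,3) = 4.14 - 3.210·0.843137 = 1.434
Σt over all 11·5 pixels = 138.034
V = pitch²·Σt = 0.54²·138.034 = 40.251

t(3,3)=1.434 V=40.251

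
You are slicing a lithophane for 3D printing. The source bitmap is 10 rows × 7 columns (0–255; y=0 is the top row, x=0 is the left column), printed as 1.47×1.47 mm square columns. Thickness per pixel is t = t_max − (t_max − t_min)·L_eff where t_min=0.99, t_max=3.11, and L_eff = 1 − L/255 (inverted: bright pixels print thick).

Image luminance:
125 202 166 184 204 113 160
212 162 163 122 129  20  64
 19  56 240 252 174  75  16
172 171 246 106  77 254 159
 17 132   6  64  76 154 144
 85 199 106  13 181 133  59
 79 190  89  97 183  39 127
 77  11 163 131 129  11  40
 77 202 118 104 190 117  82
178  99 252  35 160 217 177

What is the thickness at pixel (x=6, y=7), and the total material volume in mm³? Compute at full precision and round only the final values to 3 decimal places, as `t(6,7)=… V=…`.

t(6,7)=1.323 V=307.592

span = t_max - t_min = 3.11 - 0.99 = 2.120
L(6,7) = 40, L_eff = 1 - 40/255 = 0.843137 (inverted)
t(6,7) = 3.11 - 2.120·0.843137 = 1.323
Σt over all 10·7 pixels = 1814891/12750 ≈ 142.3443922
V = pitch²·Σt = 1.47²·1814891/12750 = 307.592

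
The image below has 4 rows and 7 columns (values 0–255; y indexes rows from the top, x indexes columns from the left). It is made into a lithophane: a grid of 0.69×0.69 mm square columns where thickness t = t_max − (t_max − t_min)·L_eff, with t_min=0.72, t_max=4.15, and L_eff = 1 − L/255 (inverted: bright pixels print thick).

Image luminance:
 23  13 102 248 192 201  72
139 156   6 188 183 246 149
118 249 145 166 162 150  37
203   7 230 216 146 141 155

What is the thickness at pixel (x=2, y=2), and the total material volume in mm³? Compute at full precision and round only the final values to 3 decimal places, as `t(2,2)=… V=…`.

span = t_max - t_min = 4.15 - 0.72 = 3.430
L(2,2) = 145, L_eff = 1 - 145/255 = 0.431373 (inverted)
t(2,2) = 4.15 - 3.430·0.431373 = 2.670
Σt over all 4·7 pixels = 1900829/25500 ≈ 74.5423137
V = pitch²·Σt = 0.69²·1900829/25500 = 35.490

t(2,2)=2.670 V=35.490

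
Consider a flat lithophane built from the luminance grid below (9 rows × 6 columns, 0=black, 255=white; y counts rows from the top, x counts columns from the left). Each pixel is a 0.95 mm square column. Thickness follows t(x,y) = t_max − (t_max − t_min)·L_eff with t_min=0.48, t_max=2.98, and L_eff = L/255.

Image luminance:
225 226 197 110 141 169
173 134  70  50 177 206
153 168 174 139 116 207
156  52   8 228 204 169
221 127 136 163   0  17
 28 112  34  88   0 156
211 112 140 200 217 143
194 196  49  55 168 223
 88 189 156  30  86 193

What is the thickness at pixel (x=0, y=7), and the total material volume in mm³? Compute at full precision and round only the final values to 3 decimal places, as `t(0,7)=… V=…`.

span = t_max - t_min = 2.98 - 0.48 = 2.500
L(0,7) = 194, L_eff = 194/255 = 0.760784
t(0,7) = 2.98 - 2.500·0.760784 = 1.078
Σt over all 9·6 pixels = 112873/1275 ≈ 88.5278431
V = pitch²·Σt = 0.95²·112873/1275 = 79.896

t(0,7)=1.078 V=79.896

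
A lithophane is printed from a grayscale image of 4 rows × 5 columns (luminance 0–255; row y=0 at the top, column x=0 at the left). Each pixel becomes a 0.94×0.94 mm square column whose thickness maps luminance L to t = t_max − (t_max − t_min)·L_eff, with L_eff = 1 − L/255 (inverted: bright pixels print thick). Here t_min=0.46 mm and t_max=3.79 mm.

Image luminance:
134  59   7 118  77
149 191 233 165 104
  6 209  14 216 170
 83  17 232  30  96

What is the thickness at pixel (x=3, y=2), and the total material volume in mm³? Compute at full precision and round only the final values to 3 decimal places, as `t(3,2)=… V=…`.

span = t_max - t_min = 3.79 - 0.46 = 3.330
L(3,2) = 216, L_eff = 1 - 216/255 = 0.152941 (inverted)
t(3,2) = 3.79 - 3.330·0.152941 = 3.281
Σt over all 4·5 pixels = 33461/850 ≈ 39.3658824
V = pitch²·Σt = 0.94²·33461/850 = 34.784

t(3,2)=3.281 V=34.784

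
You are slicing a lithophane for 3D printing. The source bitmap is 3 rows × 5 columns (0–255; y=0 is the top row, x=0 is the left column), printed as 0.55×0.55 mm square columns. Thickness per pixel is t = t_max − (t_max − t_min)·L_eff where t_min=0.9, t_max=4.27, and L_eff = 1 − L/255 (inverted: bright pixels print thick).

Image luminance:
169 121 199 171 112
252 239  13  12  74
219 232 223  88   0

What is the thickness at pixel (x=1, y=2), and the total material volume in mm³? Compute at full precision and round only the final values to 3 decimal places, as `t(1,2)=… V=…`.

t(1,2)=3.966 V=12.575

span = t_max - t_min = 4.27 - 0.9 = 3.370
L(1,2) = 232, L_eff = 1 - 232/255 = 0.090196 (inverted)
t(1,2) = 4.27 - 3.370·0.090196 = 3.966
Σt over all 3·5 pixels = 176673/4250 ≈ 41.5701176
V = pitch²·Σt = 0.55²·176673/4250 = 12.575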